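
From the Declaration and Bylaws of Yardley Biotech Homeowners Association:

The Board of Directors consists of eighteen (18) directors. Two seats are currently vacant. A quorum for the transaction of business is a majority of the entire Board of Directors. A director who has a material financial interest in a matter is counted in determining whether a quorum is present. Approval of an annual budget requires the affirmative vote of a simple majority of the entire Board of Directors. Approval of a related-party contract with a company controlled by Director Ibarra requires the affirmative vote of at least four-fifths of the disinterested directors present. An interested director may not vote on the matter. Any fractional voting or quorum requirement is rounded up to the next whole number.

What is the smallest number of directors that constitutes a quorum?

A majority of 18 is 10.

10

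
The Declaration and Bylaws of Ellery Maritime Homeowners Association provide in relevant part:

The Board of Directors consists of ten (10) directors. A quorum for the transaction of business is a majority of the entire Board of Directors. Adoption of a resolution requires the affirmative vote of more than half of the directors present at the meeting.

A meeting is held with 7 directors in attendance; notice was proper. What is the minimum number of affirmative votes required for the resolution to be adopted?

The resolution requires a majority of the directors present (7).
A majority of 7 is 4.

4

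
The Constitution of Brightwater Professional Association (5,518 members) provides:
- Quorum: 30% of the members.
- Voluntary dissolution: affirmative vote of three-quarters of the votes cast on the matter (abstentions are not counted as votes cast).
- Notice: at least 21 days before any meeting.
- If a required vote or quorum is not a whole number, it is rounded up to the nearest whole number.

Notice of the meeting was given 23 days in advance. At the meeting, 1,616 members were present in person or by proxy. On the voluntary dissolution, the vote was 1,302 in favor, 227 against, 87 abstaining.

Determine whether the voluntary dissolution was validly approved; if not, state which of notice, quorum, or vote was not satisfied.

Notice: 23 days given; 21 required. Satisfied.
Quorum: 30% of 5,518 = 1,655.40, rounded up to 1,656; 1,616 present. Not satisfied.
Vote: requires three-fourths of the votes cast (1,616 − 87 abstaining = 1,529); 3/4 of 1529 = 1146.75, rounded up to 1147, so 1,147 needed; 1,302 in favor. Satisfied.

Invalid — quorum requirement not satisfied.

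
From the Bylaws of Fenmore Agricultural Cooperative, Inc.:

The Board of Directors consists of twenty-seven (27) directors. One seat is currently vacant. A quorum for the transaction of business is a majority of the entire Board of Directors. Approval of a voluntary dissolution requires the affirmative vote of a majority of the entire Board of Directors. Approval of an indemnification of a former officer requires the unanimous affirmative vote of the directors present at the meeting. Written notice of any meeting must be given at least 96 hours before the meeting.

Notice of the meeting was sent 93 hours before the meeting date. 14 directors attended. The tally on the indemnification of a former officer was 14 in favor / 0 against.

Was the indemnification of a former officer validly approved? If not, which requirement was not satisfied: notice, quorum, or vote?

Notice: 93 hours given; 96 required (93 < 96). Not satisfied.
Quorum: 14 present; quorum is 14. Satisfied.
Vote: the indemnification of a former officer requires the unanimous vote of the directors present (14). Unanimous means all 14, so 14 affirmative votes are needed; 14 voted in favor. Satisfied.

Invalid — notice requirement not satisfied.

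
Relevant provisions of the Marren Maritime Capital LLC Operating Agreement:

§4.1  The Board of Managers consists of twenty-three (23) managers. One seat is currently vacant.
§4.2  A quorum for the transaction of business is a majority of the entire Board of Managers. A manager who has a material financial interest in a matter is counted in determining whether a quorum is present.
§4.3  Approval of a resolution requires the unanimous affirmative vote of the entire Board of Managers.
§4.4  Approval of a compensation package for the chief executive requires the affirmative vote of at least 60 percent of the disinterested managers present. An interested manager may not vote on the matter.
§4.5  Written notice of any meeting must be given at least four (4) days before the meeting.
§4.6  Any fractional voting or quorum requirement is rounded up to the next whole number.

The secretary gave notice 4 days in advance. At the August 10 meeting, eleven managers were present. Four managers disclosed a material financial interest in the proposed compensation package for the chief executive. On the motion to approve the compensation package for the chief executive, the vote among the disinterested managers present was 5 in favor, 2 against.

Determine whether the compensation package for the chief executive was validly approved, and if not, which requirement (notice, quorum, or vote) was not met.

Notice: 4 days given; 4 required (4 ≥ 4). Satisfied.
Quorum: 11 present (interested managers count toward quorum); quorum is 12. Not satisfied.
Vote: the compensation package for the chief executive requires three-fifths of the disinterested managers present (11 − 4 = 7). 3/5 of 7 = 4.20, rounded up to 5, so 5 affirmative votes are needed; 5 voted in favor. Satisfied. (Moot — without a quorum no business can be validly transacted.)

Invalid — quorum requirement not satisfied.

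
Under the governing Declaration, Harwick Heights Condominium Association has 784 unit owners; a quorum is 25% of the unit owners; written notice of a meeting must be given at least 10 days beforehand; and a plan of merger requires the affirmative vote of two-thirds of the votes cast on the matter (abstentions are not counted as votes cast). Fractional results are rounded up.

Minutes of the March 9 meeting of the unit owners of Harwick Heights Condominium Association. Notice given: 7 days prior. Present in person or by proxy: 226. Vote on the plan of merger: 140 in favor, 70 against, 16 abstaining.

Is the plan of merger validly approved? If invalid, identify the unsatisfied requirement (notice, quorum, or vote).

Invalid — notice requirement not satisfied.

Notice: 7 days given; 10 required. Not satisfied.
Quorum: 25% of 784 = 196; 226 present. Satisfied.
Vote: requires two-thirds of the votes cast (226 − 16 abstaining = 210); 2/3 of 210 = 140, so 140 needed; 140 in favor. Satisfied.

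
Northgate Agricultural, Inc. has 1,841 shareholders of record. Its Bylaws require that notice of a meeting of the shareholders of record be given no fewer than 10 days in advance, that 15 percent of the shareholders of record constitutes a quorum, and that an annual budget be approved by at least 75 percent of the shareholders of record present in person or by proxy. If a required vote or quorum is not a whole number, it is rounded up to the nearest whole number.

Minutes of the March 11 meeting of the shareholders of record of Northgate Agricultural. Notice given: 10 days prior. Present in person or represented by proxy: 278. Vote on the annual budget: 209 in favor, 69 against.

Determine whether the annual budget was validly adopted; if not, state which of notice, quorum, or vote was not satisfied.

Valid — all requirements satisfied.

Notice: 10 days given; 10 required. Satisfied.
Quorum: 15% of 1,841 = 276.15, rounded up to 277; 278 present. Satisfied.
Vote: requires three-fourths of those present (278); 3/4 of 278 = 208.50, rounded up to 209, so 209 needed; 209 in favor. Satisfied.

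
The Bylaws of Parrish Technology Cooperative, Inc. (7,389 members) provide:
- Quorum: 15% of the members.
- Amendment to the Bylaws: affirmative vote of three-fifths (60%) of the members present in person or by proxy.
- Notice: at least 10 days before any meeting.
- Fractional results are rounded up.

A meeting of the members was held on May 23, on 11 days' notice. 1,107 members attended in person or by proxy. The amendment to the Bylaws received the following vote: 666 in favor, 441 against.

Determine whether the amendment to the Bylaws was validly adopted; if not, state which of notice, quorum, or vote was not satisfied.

Invalid — quorum requirement not satisfied.

Notice: 11 days given; 10 required. Satisfied.
Quorum: 15% of 7,389 = 1,108.35, rounded up to 1,109; 1,107 present. Not satisfied.
Vote: requires three-fifths of those present (1,107); 3/5 of 1107 = 664.20, rounded up to 665, so 665 needed; 666 in favor. Satisfied.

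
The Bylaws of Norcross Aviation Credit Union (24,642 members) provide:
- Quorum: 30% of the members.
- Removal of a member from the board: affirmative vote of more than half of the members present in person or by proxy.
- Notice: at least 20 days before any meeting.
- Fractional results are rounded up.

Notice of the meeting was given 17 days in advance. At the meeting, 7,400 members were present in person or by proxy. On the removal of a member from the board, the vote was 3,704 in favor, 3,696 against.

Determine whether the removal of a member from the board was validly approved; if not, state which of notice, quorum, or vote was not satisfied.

Notice: 17 days given; 20 required. Not satisfied.
Quorum: 30% of 24,642 = 7,392.60, rounded up to 7,393; 7,400 present. Satisfied.
Vote: requires a majority of those present (7,400); a majority of 7400 is 3701, so 3,701 needed; 3,704 in favor. Satisfied.

Invalid — notice requirement not satisfied.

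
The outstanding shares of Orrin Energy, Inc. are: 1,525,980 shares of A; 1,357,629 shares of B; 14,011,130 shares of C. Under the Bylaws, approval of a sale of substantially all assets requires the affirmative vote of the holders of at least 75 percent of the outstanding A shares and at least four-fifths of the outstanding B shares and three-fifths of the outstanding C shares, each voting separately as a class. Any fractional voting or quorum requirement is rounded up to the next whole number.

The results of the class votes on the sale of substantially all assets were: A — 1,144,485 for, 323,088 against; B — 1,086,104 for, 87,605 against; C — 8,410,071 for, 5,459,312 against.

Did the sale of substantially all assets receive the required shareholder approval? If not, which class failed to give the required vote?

Approved — every class gave the required vote.

A: 3/4 of 1525980 = 1144485; 1,144,485 required, 1,144,485 in favor — approved.
B: 4/5 of 1357629 = 1086103.20, rounded up to 1086104; 1,086,104 required, 1,086,104 in favor — approved.
C: 3/5 of 14011130 = 8406678; 8,406,678 required, 8,410,071 in favor — approved.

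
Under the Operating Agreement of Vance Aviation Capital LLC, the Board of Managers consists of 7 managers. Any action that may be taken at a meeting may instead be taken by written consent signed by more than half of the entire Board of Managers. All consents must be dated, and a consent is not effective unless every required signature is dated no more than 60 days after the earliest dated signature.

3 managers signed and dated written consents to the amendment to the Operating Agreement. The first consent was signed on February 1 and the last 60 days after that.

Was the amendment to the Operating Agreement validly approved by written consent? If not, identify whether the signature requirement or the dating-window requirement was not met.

Not effective — insufficient signatures.

Signatures required: more than half of 7 — a majority of 7 is 4, so 4 needed; 3 signed. Insufficient.
Dating window: the latest signature is 60 days after the earliest; the limit is 60 days. Within the window.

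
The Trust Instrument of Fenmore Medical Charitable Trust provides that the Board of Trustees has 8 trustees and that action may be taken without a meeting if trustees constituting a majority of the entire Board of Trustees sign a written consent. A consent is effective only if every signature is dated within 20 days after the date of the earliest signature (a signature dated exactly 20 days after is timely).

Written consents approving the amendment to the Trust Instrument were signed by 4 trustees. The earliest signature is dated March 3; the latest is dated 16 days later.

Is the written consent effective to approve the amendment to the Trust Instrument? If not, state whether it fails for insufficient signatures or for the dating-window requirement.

Signatures required: a majority of 8 — a majority of 8 is 5, so 5 needed; 4 signed. Insufficient.
Dating window: the latest signature is 16 days after the earliest; the limit is 20 days. Within the window.

Not effective — insufficient signatures.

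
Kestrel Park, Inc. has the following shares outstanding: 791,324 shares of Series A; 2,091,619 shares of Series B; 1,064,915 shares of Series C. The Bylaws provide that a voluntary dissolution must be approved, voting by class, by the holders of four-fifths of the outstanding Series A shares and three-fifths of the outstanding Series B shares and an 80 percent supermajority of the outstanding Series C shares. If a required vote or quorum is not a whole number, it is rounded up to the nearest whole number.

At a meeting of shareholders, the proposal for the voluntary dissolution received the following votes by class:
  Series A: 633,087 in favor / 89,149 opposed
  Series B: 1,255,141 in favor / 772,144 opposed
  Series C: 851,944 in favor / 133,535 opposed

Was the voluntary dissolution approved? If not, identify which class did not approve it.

Approved — every class gave the required vote.

Series A: 4/5 of 791324 = 633059.20, rounded up to 633060; 633,060 required, 633,087 in favor — approved.
Series B: 3/5 of 2091619 = 1254971.40, rounded up to 1254972; 1,254,972 required, 1,255,141 in favor — approved.
Series C: 4/5 of 1064915 = 851932; 851,932 required, 851,944 in favor — approved.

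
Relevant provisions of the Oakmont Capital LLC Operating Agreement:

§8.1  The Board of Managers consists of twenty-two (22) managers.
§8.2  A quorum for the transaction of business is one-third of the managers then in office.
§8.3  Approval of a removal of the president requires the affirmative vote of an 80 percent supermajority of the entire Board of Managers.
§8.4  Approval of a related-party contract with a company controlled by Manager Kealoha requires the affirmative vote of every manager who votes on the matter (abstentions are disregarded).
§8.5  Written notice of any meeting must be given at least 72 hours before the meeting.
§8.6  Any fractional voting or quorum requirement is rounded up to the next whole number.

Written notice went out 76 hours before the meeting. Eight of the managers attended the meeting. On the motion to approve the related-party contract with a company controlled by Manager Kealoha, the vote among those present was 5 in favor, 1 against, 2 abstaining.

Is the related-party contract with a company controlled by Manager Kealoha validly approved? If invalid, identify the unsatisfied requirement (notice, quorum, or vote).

Invalid — vote requirement not satisfied.

Notice: 76 hours given; 72 required (76 ≥ 72). Satisfied.
Quorum: 8 present; quorum is 8. Satisfied.
Vote: the related-party contract with a company controlled by Manager Kealoha requires the unanimous vote of the votes cast (8 present − 2 abstaining = 6). Unanimous means all 6, so 6 affirmative votes are needed; 5 voted in favor. Not satisfied.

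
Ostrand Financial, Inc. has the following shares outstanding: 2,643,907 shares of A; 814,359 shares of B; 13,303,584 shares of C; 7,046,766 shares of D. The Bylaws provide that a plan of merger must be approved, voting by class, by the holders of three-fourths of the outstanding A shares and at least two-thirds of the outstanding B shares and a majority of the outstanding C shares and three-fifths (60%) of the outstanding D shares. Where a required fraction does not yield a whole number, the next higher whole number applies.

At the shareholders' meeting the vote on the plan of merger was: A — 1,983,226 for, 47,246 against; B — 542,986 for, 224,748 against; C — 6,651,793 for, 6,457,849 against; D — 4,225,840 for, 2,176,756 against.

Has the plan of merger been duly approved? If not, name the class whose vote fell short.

A: 3/4 of 2643907 = 1982930.25, rounded up to 1982931; 1,982,931 required, 1,983,226 in favor — approved.
B: 2/3 of 814359 = 542906; 542,906 required, 542,986 in favor — approved.
C: a majority of 13303584 is 6651793; 6,651,793 required, 6,651,793 in favor — approved.
D: 3/5 of 7046766 = 4228059.60, rounded up to 4228060; 4,228,060 required, 4,225,840 in favor — not approved.

Not approved — the D shares did not give the required vote.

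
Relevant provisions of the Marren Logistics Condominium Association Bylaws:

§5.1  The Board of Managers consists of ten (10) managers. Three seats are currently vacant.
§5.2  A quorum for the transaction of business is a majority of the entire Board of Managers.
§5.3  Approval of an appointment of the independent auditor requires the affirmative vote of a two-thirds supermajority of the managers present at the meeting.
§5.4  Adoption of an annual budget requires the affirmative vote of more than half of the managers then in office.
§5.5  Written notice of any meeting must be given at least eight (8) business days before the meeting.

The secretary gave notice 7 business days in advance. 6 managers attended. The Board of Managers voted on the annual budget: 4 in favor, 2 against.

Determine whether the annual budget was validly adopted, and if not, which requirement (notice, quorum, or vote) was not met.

Invalid — notice requirement not satisfied.

Notice: 7 business days given; 8 required (7 < 8). Not satisfied.
Quorum: 6 present; quorum is 6. Satisfied.
Vote: the annual budget requires a majority of the managers then in office (7). A majority of 7 is 4, so 4 affirmative votes are needed; 4 voted in favor. Satisfied.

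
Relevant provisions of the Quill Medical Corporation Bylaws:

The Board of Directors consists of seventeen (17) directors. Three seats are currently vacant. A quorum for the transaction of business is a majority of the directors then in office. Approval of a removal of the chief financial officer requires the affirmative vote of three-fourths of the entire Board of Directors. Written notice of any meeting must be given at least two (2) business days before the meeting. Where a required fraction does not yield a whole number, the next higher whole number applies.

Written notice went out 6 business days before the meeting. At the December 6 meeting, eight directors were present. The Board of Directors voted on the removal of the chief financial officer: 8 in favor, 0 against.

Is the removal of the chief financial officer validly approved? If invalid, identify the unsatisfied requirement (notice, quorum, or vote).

Notice: 6 business days given; 2 required (6 ≥ 2). Satisfied.
Quorum: 8 present; quorum is 8. Satisfied.
Vote: the removal of the chief financial officer requires three-fourths of the entire Board of Directors (17). 3/4 of 17 = 12.75, rounded up to 13, so 13 affirmative votes are needed; 8 voted in favor. Not satisfied.

Invalid — vote requirement not satisfied.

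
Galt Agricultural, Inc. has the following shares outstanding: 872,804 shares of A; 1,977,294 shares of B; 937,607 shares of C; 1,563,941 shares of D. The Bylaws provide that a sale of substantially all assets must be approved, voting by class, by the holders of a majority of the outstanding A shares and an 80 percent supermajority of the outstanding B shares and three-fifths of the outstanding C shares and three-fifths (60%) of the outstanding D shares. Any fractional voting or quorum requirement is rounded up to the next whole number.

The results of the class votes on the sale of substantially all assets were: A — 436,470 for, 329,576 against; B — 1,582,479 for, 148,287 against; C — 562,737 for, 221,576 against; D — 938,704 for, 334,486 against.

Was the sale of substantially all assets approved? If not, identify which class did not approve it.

Approved — every class gave the required vote.

A: a majority of 872804 is 436403; 436,403 required, 436,470 in favor — approved.
B: 4/5 of 1977294 = 1581835.20, rounded up to 1581836; 1,581,836 required, 1,582,479 in favor — approved.
C: 3/5 of 937607 = 562564.20, rounded up to 562565; 562,565 required, 562,737 in favor — approved.
D: 3/5 of 1563941 = 938364.60, rounded up to 938365; 938,365 required, 938,704 in favor — approved.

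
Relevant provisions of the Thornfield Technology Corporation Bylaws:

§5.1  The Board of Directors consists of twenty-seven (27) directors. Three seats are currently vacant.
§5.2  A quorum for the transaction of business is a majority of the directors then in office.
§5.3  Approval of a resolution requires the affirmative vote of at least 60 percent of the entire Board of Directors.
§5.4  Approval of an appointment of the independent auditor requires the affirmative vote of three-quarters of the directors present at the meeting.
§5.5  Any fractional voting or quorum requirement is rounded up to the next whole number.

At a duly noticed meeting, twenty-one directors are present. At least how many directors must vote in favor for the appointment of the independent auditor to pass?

The appointment of the independent auditor requires three-fourths of the directors present (21).
3/4 of 21 = 15.75, rounded up to 16.

16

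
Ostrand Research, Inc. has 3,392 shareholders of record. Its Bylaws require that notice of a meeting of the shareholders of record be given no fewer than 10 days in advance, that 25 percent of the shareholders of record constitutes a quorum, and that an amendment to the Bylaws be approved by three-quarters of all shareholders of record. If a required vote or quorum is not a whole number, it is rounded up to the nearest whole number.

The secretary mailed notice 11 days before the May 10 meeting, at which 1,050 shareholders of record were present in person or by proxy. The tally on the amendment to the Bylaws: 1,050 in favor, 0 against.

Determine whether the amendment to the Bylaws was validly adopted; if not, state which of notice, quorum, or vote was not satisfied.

Invalid — vote requirement not satisfied.

Notice: 11 days given; 10 required. Satisfied.
Quorum: 25% of 3,392 = 848; 1,050 present. Satisfied.
Vote: requires three-fourths of all shareholders of record (3,392); 3/4 of 3392 = 2544, so 2,544 needed; 1,050 in favor. Not satisfied.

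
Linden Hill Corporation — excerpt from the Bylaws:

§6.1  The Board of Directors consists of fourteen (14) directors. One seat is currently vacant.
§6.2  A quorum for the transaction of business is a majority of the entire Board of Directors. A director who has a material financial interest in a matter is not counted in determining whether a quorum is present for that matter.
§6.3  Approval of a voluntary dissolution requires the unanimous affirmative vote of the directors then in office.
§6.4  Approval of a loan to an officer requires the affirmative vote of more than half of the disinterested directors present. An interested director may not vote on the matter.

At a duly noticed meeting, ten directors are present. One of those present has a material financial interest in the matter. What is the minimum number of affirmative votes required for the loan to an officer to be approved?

5

The loan to an officer requires a majority of the disinterested directors present (10 − 1 = 9).
A majority of 9 is 5.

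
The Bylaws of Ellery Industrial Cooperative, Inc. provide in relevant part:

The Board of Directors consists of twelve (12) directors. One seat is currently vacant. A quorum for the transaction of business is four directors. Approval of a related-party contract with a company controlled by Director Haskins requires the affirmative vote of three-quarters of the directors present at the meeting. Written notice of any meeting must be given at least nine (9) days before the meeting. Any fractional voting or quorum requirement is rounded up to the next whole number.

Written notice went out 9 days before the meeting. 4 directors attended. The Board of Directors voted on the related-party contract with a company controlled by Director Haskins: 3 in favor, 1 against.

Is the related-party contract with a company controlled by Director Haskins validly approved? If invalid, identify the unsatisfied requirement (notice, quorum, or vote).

Valid — all requirements satisfied.

Notice: 9 days given; 9 required (9 ≥ 9). Satisfied.
Quorum: 4 present; quorum is 4. Satisfied.
Vote: the related-party contract with a company controlled by Director Haskins requires three-fourths of the directors present (4). 3/4 of 4 = 3, so 3 affirmative votes are needed; 3 voted in favor. Satisfied.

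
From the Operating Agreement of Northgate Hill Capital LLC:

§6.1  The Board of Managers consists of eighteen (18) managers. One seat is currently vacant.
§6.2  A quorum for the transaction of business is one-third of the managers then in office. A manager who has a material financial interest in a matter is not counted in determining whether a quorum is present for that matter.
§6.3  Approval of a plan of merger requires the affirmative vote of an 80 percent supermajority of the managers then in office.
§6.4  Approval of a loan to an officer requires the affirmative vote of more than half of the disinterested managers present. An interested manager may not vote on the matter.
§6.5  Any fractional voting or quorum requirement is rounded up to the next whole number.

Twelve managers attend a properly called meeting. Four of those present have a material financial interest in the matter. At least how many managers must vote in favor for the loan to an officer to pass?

The loan to an officer requires a majority of the disinterested managers present (12 − 4 = 8).
A majority of 8 is 5.

5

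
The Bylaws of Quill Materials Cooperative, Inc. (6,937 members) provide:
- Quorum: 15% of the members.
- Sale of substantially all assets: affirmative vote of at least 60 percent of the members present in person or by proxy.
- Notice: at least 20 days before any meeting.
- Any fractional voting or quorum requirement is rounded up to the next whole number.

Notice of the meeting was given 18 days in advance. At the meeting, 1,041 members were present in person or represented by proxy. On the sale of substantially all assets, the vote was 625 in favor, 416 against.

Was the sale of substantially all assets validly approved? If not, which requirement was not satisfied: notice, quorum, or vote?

Notice: 18 days given; 20 required. Not satisfied.
Quorum: 15% of 6,937 = 1,040.55, rounded up to 1,041; 1,041 present. Satisfied.
Vote: requires three-fifths of those present (1,041); 3/5 of 1041 = 624.60, rounded up to 625, so 625 needed; 625 in favor. Satisfied.

Invalid — notice requirement not satisfied.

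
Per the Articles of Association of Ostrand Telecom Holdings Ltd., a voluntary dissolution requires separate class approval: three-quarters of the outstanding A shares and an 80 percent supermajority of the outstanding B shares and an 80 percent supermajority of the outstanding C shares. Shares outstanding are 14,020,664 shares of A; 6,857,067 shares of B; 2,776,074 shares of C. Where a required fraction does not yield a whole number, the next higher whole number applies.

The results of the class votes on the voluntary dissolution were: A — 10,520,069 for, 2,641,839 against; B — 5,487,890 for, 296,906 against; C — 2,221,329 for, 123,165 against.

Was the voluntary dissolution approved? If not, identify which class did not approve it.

Approved — every class gave the required vote.

A: 3/4 of 14020664 = 10515498; 10,515,498 required, 10,520,069 in favor — approved.
B: 4/5 of 6857067 = 5485653.60, rounded up to 5485654; 5,485,654 required, 5,487,890 in favor — approved.
C: 4/5 of 2776074 = 2220859.20, rounded up to 2220860; 2,220,860 required, 2,221,329 in favor — approved.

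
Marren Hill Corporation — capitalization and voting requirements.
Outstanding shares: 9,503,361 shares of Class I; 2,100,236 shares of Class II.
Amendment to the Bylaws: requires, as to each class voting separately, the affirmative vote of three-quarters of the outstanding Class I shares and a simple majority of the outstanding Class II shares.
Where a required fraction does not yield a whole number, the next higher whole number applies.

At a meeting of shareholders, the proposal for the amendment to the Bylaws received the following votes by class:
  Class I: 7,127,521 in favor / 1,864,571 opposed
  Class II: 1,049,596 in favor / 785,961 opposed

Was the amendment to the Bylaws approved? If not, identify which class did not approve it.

Not approved — the Class II shares did not give the required vote.

Class I: 3/4 of 9503361 = 7127520.75, rounded up to 7127521; 7,127,521 required, 7,127,521 in favor — approved.
Class II: a majority of 2100236 is 1050119; 1,050,119 required, 1,049,596 in favor — not approved.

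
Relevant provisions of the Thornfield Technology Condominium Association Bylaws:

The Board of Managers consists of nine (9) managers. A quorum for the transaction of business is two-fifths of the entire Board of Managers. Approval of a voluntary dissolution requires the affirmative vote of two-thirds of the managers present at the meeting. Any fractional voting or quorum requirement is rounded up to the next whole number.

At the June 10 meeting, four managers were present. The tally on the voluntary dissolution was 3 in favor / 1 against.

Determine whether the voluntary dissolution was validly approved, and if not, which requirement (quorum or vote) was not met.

Valid — all requirements satisfied.

Quorum: 4 present; quorum is 4. Satisfied.
Vote: the voluntary dissolution requires two-thirds of the managers present (4). 2/3 of 4 = 2.67, rounded up to 3, so 3 affirmative votes are needed; 3 voted in favor. Satisfied.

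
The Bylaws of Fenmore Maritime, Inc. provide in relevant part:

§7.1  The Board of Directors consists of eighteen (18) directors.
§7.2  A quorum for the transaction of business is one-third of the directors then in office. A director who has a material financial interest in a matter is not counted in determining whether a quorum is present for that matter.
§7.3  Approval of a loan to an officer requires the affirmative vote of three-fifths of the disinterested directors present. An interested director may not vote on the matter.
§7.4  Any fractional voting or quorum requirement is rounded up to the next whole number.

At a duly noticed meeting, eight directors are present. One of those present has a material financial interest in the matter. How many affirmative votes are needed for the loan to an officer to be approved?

The loan to an officer requires three-fifths of the disinterested directors present (8 − 1 = 7).
3/5 of 7 = 4.20, rounded up to 5.

5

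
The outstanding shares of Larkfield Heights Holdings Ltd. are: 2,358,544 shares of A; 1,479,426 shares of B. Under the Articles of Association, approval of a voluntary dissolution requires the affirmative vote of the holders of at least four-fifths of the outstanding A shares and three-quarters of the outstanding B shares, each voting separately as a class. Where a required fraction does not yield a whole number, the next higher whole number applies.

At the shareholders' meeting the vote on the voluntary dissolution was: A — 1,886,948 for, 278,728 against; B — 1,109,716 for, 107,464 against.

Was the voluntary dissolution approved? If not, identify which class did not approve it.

Approved — every class gave the required vote.

A: 4/5 of 2358544 = 1886835.20, rounded up to 1886836; 1,886,836 required, 1,886,948 in favor — approved.
B: 3/4 of 1479426 = 1109569.50, rounded up to 1109570; 1,109,570 required, 1,109,716 in favor — approved.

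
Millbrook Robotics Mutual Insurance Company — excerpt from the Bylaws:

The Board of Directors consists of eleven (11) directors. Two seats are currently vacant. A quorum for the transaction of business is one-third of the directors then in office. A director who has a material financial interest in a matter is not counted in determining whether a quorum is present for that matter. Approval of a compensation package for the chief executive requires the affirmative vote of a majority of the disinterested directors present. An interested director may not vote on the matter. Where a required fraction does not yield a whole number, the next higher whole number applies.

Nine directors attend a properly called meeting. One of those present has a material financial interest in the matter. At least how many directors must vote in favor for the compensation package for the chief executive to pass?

The compensation package for the chief executive requires a majority of the disinterested directors present (9 − 1 = 8).
A majority of 8 is 5.

5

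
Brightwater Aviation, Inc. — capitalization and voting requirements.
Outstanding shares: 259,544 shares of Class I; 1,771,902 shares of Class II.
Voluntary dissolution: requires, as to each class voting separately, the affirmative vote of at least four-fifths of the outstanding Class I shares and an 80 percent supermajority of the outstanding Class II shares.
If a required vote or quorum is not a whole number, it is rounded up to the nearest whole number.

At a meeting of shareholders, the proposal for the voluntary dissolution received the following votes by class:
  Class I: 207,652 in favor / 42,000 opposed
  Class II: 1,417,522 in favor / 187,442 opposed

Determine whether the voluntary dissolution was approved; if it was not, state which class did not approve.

Approved — every class gave the required vote.

Class I: 4/5 of 259544 = 207635.20, rounded up to 207636; 207,636 required, 207,652 in favor — approved.
Class II: 4/5 of 1771902 = 1417521.60, rounded up to 1417522; 1,417,522 required, 1,417,522 in favor — approved.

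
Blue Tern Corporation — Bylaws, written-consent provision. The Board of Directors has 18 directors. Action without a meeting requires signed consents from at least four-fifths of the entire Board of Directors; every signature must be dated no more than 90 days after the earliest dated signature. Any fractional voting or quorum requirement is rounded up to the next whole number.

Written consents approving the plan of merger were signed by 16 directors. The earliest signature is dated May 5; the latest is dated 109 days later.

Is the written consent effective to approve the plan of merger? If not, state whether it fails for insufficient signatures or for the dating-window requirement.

Signatures required: at least four-fifths of 18 — 4/5 of 18 = 14.40, rounded up to 15, so 15 needed; 16 signed. Sufficient.
Dating window: the latest signature is 109 days after the earliest; the limit is 90 days. Outside the window.

Not effective — dating-window requirement not satisfied.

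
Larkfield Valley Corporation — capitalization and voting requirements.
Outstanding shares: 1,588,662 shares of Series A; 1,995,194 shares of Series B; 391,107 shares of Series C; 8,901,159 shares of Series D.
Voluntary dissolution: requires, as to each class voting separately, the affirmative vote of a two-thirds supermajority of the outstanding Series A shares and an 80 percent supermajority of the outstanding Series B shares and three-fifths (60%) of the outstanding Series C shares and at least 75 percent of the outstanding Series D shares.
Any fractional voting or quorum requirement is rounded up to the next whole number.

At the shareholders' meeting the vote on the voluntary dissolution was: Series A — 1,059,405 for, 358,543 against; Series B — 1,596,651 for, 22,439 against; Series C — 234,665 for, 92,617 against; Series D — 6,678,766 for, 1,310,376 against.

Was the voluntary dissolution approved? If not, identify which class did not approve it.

Series A: 2/3 of 1588662 = 1059108; 1,059,108 required, 1,059,405 in favor — approved.
Series B: 4/5 of 1995194 = 1596155.20, rounded up to 1596156; 1,596,156 required, 1,596,651 in favor — approved.
Series C: 3/5 of 391107 = 234664.20, rounded up to 234665; 234,665 required, 234,665 in favor — approved.
Series D: 3/4 of 8901159 = 6675869.25, rounded up to 6675870; 6,675,870 required, 6,678,766 in favor — approved.

Approved — every class gave the required vote.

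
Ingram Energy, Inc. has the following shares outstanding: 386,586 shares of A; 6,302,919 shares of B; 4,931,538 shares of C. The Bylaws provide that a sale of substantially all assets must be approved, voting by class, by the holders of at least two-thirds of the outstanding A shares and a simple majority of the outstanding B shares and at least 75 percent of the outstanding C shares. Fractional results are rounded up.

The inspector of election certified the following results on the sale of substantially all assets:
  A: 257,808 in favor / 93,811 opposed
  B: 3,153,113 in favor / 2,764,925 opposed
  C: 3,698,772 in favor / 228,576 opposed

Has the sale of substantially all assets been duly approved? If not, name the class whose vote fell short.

A: 2/3 of 386586 = 257724; 257,724 required, 257,808 in favor — approved.
B: a majority of 6302919 is 3151460; 3,151,460 required, 3,153,113 in favor — approved.
C: 3/4 of 4931538 = 3698653.50, rounded up to 3698654; 3,698,654 required, 3,698,772 in favor — approved.

Approved — every class gave the required vote.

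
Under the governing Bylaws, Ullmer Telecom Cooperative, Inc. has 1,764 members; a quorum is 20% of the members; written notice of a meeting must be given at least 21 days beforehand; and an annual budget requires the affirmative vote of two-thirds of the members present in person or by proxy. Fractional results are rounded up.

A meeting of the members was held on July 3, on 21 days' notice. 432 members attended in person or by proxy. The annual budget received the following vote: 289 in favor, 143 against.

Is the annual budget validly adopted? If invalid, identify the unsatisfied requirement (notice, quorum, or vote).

Notice: 21 days given; 21 required. Satisfied.
Quorum: 20% of 1,764 = 352.80, rounded up to 353; 432 present. Satisfied.
Vote: requires two-thirds of those present (432); 2/3 of 432 = 288, so 288 needed; 289 in favor. Satisfied.

Valid — all requirements satisfied.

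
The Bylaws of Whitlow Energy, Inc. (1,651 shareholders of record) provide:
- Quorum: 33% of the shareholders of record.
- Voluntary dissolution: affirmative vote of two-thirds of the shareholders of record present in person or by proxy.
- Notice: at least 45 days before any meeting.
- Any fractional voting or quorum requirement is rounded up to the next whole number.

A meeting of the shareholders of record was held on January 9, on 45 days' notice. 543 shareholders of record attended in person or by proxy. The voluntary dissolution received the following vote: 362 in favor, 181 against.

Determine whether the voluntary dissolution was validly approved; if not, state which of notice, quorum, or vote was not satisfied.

Notice: 45 days given; 45 required. Satisfied.
Quorum: 33% of 1,651 = 544.83, rounded up to 545; 543 present. Not satisfied.
Vote: requires two-thirds of those present (543); 2/3 of 543 = 362, so 362 needed; 362 in favor. Satisfied.

Invalid — quorum requirement not satisfied.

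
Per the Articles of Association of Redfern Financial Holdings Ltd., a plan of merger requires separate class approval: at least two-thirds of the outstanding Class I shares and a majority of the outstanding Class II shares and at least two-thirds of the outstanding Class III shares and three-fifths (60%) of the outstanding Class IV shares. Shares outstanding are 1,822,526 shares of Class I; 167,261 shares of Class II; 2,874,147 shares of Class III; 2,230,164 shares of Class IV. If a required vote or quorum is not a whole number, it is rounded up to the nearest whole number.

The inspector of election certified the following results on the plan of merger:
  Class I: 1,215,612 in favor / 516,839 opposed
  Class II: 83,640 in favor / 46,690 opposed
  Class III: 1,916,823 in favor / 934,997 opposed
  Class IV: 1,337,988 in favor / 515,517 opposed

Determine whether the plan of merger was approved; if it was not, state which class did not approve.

Not approved — the Class IV shares did not give the required vote.

Class I: 2/3 of 1822526 = 1215017.33, rounded up to 1215018; 1,215,018 required, 1,215,612 in favor — approved.
Class II: a majority of 167261 is 83631; 83,631 required, 83,640 in favor — approved.
Class III: 2/3 of 2874147 = 1916098; 1,916,098 required, 1,916,823 in favor — approved.
Class IV: 3/5 of 2230164 = 1338098.40, rounded up to 1338099; 1,338,099 required, 1,337,988 in favor — not approved.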